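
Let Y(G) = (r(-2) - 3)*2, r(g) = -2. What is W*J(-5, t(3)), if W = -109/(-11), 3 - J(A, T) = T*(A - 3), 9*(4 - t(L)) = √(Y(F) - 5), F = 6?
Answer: 3815/11 - 872*I*√15/99 ≈ 346.82 - 34.114*I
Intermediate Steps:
Y(G) = -10 (Y(G) = (-2 - 3)*2 = -5*2 = -10)
t(L) = 4 - I*√15/9 (t(L) = 4 - √(-10 - 5)/9 = 4 - I*√15/9)
J(A, T) = 3 - T*(-3 + A) (J(A, T) = 3 - T*(A - 3) = 3 - T*(-3 + A))
W = 109/11 (W = -109*(-1/11) = 109/11 ≈ 9.9091)
W*J(-5, t(3)) = 109*(3 + 3*(4 - I*√15/9) - 1*(-5)*(4 - I*√15/9))/11 = 109*(3 + (12 - I*√15/3) + (20 - 5*I*√15/9))/11 = 109*(35 - 8*I*√15/9)/11 = 3815/11 - 872*I*√15/99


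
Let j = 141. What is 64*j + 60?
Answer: 9084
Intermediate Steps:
64*j + 60 = 64*141 + 60 = 9024 + 60 = 9084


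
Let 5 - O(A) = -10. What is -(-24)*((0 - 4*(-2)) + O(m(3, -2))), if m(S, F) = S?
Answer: 552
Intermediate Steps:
O(A) = 15 (O(A) = 5 - 1*(-10) = 5 + 10 = 15)
-(-24)*((0 - 4*(-2)) + O(m(3, -2))) = -(-24)*((0 - 4*(-2)) + 15) = -(-24)*((0 + 8) + 15) = -(-24)*(8 + 15) = -(-24)*23 = -1*(-552) = 552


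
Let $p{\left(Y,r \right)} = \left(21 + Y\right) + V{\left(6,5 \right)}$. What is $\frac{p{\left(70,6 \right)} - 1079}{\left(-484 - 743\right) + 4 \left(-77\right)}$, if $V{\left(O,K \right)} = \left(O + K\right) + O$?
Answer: $\frac{971}{1535} \approx 0.63257$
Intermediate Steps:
$V{\left(O,K \right)} = K + 2 O$ ($V{\left(O,K \right)} = \left(K + O\right) + O = K + 2 O$)
$p{\left(Y,r \right)} = 38 + Y$ ($p{\left(Y,r \right)} = \left(21 + Y\right) + \left(5 + 2 \cdot 6\right) = \left(21 + Y\right) + \left(5 + 12\right) = \left(21 + Y\right) + 17 = 38 + Y$)
$\frac{p{\left(70,6 \right)} - 1079}{\left(-484 - 743\right) + 4 \left(-77\right)} = \frac{\left(38 + 70\right) - 1079}{\left(-484 - 743\right) + 4 \left(-77\right)} = \frac{108 - 1079}{-1227 - 308} = - \frac{971}{-1535} = \left(-971\right) \left(- \frac{1}{1535}\right) = \frac{971}{1535}$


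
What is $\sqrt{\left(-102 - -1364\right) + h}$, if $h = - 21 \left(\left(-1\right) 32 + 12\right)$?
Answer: $29 \sqrt{2} \approx 41.012$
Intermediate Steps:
$h = 420$ ($h = - 21 \left(-32 + 12\right) = \left(-21\right) \left(-20\right) = 420$)
$\sqrt{\left(-102 - -1364\right) + h} = \sqrt{\left(-102 - -1364\right) + 420} = \sqrt{\left(-102 + 1364\right) + 420} = \sqrt{1262 + 420} = \sqrt{1682} = 29 \sqrt{2}$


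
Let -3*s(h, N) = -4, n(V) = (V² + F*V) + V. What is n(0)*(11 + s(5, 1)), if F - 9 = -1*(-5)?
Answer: 0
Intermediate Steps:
F = 14 (F = 9 - 1*(-5) = 9 + 5 = 14)
n(V) = V² + 15*V (n(V) = (V² + 14*V) + V = V² + 15*V)
s(h, N) = 4/3 (s(h, N) = -⅓*(-4) = 4/3)
n(0)*(11 + s(5, 1)) = (0*(15 + 0))*(11 + 4/3) = (0*15)*(37/3) = 0*(37/3) = 0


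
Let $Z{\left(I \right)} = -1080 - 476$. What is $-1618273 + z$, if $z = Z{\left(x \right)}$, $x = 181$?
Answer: $-1619829$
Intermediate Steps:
$Z{\left(I \right)} = -1556$ ($Z{\left(I \right)} = -1080 - 476 = -1556$)
$z = -1556$
$-1618273 + z = -1618273 - 1556 = -1619829$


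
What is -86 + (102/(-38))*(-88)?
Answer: 2854/19 ≈ 150.21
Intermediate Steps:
-86 + (102/(-38))*(-88) = -86 + (102*(-1/38))*(-88) = -86 - 51/19*(-88) = -86 + 4488/19 = 2854/19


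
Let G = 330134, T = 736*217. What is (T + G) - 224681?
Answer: 265165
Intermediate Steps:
T = 159712
(T + G) - 224681 = (159712 + 330134) - 224681 = 489846 - 224681 = 265165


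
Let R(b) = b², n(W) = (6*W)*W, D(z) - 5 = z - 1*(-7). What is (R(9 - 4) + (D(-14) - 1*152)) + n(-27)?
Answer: 4245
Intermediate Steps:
D(z) = 12 + z (D(z) = 5 + (z - 1*(-7)) = 5 + (z + 7) = 5 + (7 + z) = 12 + z)
n(W) = 6*W²
(R(9 - 4) + (D(-14) - 1*152)) + n(-27) = ((9 - 4)² + ((12 - 14) - 1*152)) + 6*(-27)² = (5² + (-2 - 152)) + 6*729 = (25 - 154) + 4374 = -129 + 4374 = 4245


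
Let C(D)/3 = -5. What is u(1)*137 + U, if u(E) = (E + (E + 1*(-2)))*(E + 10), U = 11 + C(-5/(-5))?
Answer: -4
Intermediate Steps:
C(D) = -15 (C(D) = 3*(-5) = -15)
U = -4 (U = 11 - 15 = -4)
u(E) = (-2 + 2*E)*(10 + E) (u(E) = (E + (E - 2))*(10 + E) = (E + (-2 + E))*(10 + E) = (-2 + 2*E)*(10 + E))
u(1)*137 + U = (-20 + 2*1² + 18*1)*137 - 4 = (-20 + 2*1 + 18)*137 - 4 = (-20 + 2 + 18)*137 - 4 = 0*137 - 4 = 0 - 4 = -4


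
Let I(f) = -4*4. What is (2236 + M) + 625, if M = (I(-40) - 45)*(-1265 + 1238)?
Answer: 4508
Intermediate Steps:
I(f) = -16
M = 1647 (M = (-16 - 45)*(-1265 + 1238) = -61*(-27) = 1647)
(2236 + M) + 625 = (2236 + 1647) + 625 = 3883 + 625 = 4508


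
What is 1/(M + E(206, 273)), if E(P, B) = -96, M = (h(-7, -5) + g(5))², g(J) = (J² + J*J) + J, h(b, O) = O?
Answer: 1/2404 ≈ 0.00041597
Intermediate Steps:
g(J) = J + 2*J² (g(J) = (J² + J²) + J = 2*J² + J = J + 2*J²)
M = 2500 (M = (-5 + 5*(1 + 2*5))² = (-5 + 5*(1 + 10))² = (-5 + 5*11)² = (-5 + 55)² = 50² = 2500)
1/(M + E(206, 273)) = 1/(2500 - 96) = 1/2404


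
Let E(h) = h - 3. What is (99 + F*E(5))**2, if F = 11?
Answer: 14641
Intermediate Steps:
E(h) = -3 + h
(99 + F*E(5))**2 = (99 + 11*(-3 + 5))**2 = (99 + 11*2)**2 = (99 + 22)**2 = 121**2 = 14641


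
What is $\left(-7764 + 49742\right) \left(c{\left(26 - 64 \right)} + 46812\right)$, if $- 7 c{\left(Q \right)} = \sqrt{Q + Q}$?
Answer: $1965074136 - \frac{83956 i \sqrt{19}}{7} \approx 1.9651 \cdot 10^{9} - 52279.0 i$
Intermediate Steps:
$c{\left(Q \right)} = - \frac{\sqrt{2} \sqrt{Q}}{7}$ ($c{\left(Q \right)} = - \frac{\sqrt{Q + Q}}{7} = - \frac{\sqrt{2 Q}}{7} = - \frac{\sqrt{2} \sqrt{Q}}{7}$)
$\left(-7764 + 49742\right) \left(c{\left(26 - 64 \right)} + 46812\right) = \left(-7764 + 49742\right) \left(- \frac{\sqrt{2} \sqrt{26 - 64}}{7} + 46812\right) = 41978 \left(- \frac{\sqrt{2} \sqrt{-38}}{7} + 46812\right) = 41978 \left(- \frac{\sqrt{2} i \sqrt{38}}{7} + 46812\right) = 41978 \left(- \frac{2 i \sqrt{19}}{7} + 46812\right) = 41978 \left(46812 - \frac{2 i \sqrt{19}}{7}\right) = 1965074136 - \frac{83956 i \sqrt{19}}{7}$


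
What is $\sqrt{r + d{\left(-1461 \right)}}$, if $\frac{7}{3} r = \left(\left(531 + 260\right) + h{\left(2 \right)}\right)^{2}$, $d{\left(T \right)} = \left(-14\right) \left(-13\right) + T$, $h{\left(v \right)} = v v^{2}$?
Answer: $\frac{125 \sqrt{854}}{7} \approx 521.84$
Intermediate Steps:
$h{\left(v \right)} = v^{3}$
$d{\left(T \right)} = 182 + T$
$r = \frac{1915203}{7}$ ($r = \frac{3 \left(\left(531 + 260\right) + 2^{3}\right)^{2}}{7} = \frac{3 \left(791 + 8\right)^{2}}{7} = \frac{3 \cdot 799^{2}}{7} = \frac{3}{7} \cdot 638401 = \frac{1915203}{7} \approx 2.736 \cdot 10^{5}$)
$\sqrt{r + d{\left(-1461 \right)}} = \sqrt{\frac{1915203}{7} + \left(182 - 1461\right)} = \sqrt{\frac{1915203}{7} - 1279} = \sqrt{\frac{1906250}{7}} = \frac{125 \sqrt{854}}{7}$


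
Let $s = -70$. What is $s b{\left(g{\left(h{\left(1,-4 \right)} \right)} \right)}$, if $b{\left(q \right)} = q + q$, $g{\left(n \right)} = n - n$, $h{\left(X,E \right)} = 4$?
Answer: $0$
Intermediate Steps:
$g{\left(n \right)} = 0$
$b{\left(q \right)} = 2 q$
$s b{\left(g{\left(h{\left(1,-4 \right)} \right)} \right)} = - 70 \cdot 2 \cdot 0 = \left(-70\right) 0 = 0$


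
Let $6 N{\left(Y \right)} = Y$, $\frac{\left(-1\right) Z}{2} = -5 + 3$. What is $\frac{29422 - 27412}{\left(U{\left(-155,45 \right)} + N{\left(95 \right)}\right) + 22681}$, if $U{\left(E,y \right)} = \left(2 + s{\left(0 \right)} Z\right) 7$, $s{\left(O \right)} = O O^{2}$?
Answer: $\frac{2412}{27253} \approx 0.088504$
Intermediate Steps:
$s{\left(O \right)} = O^{3}$
$Z = 4$ ($Z = - 2 \left(-5 + 3\right) = \left(-2\right) \left(-2\right) = 4$)
$N{\left(Y \right)} = \frac{Y}{6}$
$U{\left(E,y \right)} = 14$ ($U{\left(E,y \right)} = \left(2 + 0^{3} \cdot 4\right) 7 = \left(2 + 0 \cdot 4\right) 7 = \left(2 + 0\right) 7 = 2 \cdot 7 = 14$)
$\frac{29422 - 27412}{\left(U{\left(-155,45 \right)} + N{\left(95 \right)}\right) + 22681} = \frac{29422 - 27412}{\left(14 + \frac{1}{6} \cdot 95\right) + 22681} = \frac{2010}{\left(14 + \frac{95}{6}\right) + 22681} = \frac{2010}{\frac{179}{6} + 22681} = \frac{2010}{\frac{136265}{6}} = 2010 \cdot \frac{6}{136265} = \frac{2412}{27253}$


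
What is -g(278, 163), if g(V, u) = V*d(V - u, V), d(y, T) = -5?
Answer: 1390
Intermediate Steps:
g(V, u) = -5*V (g(V, u) = V*(-5) = -5*V)
-g(278, 163) = -(-5)*278 = -1*(-1390) = 1390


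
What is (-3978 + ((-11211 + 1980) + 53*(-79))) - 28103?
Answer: -45499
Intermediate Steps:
(-3978 + ((-11211 + 1980) + 53*(-79))) - 28103 = (-3978 + (-9231 - 4187)) - 28103 = (-3978 - 13418) - 28103 = -17396 - 28103 = -45499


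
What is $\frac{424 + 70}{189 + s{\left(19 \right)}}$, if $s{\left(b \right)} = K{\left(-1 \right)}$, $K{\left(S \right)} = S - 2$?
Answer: $\frac{247}{93} \approx 2.6559$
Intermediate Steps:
$K{\left(S \right)} = -2 + S$
$s{\left(b \right)} = -3$ ($s{\left(b \right)} = -2 - 1 = -3$)
$\frac{424 + 70}{189 + s{\left(19 \right)}} = \frac{424 + 70}{189 - 3} = \frac{494}{186} = 494 \cdot \frac{1}{186} = \frac{247}{93}$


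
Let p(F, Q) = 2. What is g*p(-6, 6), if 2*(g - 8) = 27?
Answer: 43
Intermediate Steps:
g = 43/2 (g = 8 + (1/2)*27 = 8 + 27/2 = 43/2 ≈ 21.500)
g*p(-6, 6) = (43/2)*2 = 43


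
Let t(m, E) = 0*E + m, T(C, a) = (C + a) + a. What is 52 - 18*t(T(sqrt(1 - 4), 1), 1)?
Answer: 16 - 18*I*sqrt(3) ≈ 16.0 - 31.177*I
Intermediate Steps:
T(C, a) = C + 2*a
t(m, E) = m (t(m, E) = 0 + m = m)
52 - 18*t(T(sqrt(1 - 4), 1), 1) = 52 - 18*(sqrt(1 - 4) + 2*1) = 52 - 18*(sqrt(-3) + 2) = 52 - 18*(I*sqrt(3) + 2) = 52 - 18*(2 + I*sqrt(3)) = 52 + (-36 - 18*I*sqrt(3)) = 16 - 18*I*sqrt(3)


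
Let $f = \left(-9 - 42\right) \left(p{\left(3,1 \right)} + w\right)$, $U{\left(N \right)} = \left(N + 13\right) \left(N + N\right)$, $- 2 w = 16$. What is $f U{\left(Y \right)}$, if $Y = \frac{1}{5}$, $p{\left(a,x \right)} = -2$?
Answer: $\frac{13464}{5} \approx 2692.8$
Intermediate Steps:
$w = -8$ ($w = \left(- \frac{1}{2}\right) 16 = -8$)
$Y = \frac{1}{5} \approx 0.2$
$U{\left(N \right)} = 2 N \left(13 + N\right)$ ($U{\left(N \right)} = \left(13 + N\right) 2 N = 2 N \left(13 + N\right)$)
$f = 510$ ($f = \left(-9 - 42\right) \left(-2 - 8\right) = \left(-51\right) \left(-10\right) = 510$)
$f U{\left(Y \right)} = 510 \cdot 2 \cdot \frac{1}{5} \left(13 + \frac{1}{5}\right) = 510 \cdot 2 \cdot \frac{1}{5} \cdot \frac{66}{5} = 510 \cdot \frac{132}{25} = \frac{13464}{5}$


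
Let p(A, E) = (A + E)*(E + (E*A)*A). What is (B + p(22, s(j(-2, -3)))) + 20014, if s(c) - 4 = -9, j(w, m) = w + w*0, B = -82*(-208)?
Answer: -4155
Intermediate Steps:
B = 17056
j(w, m) = w (j(w, m) = w + 0 = w)
s(c) = -5 (s(c) = 4 - 9 = -5)
p(A, E) = (A + E)*(E + E*A²) (p(A, E) = (A + E)*(E + (A*E)*A) = (A + E)*(E + E*A²))
(B + p(22, s(j(-2, -3)))) + 20014 = (17056 - 5*(22 - 5 + 22³ - 5*22²)) + 20014 = (17056 - 5*(22 - 5 + 10648 - 5*484)) + 20014 = (17056 - 5*(22 - 5 + 10648 - 2420)) + 20014 = (17056 - 5*8245) + 20014 = (17056 - 41225) + 20014 = -24169 + 20014 = -4155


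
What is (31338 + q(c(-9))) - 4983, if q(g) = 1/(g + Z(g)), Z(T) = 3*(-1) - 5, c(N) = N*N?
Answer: 1923916/73 ≈ 26355.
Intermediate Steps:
c(N) = N²
Z(T) = -8 (Z(T) = -3 - 5 = -8)
q(g) = 1/(-8 + g) (q(g) = 1/(g - 8) = 1/(-8 + g))
(31338 + q(c(-9))) - 4983 = (31338 + 1/(-8 + (-9)²)) - 4983 = (31338 + 1/(-8 + 81)) - 4983 = (31338 + 1/73) - 4983 = 2287675/73 - 4983 = 1923916/73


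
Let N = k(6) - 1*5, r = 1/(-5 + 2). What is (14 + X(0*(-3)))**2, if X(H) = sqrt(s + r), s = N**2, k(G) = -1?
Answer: (42 + sqrt(321))**2/9 ≈ 398.89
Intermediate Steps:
r = -1/3 (r = 1/(-3) = -1/3 ≈ -0.33333)
N = -6 (N = -1 - 1*5 = -1 - 5 = -6)
s = 36 (s = (-6)**2 = 36)
X(H) = sqrt(321)/3 (X(H) = sqrt(36 - 1/3) = sqrt(107/3) = sqrt(321)/3)
(14 + X(0*(-3)))**2 = (14 + sqrt(321)/3)**2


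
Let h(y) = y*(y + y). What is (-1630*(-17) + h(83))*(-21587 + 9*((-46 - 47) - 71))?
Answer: -956837744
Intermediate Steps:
h(y) = 2*y² (h(y) = y*(2*y) = 2*y²)
(-1630*(-17) + h(83))*(-21587 + 9*((-46 - 47) - 71)) = (-1630*(-17) + 2*83²)*(-21587 + 9*((-46 - 47) - 71)) = (27710 + 2*6889)*(-21587 + 9*(-93 - 71)) = (27710 + 13778)*(-21587 + 9*(-164)) = 41488*(-21587 - 1476) = 41488*(-23063) = -956837744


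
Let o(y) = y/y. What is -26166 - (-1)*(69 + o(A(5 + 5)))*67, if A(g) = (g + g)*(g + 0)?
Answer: -21476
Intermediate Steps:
A(g) = 2*g² (A(g) = (2*g)*g = 2*g²)
o(y) = 1
-26166 - (-1)*(69 + o(A(5 + 5)))*67 = -26166 - (-1)*(69 + 1)*67 = -26166 - (-1)*70*67 = -26166 - (-1)*4690 = -26166 - 1*(-4690) = -26166 + 4690 = -21476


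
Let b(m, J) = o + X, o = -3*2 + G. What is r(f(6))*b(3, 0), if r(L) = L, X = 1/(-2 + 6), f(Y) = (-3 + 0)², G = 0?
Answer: -207/4 ≈ -51.750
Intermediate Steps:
f(Y) = 9 (f(Y) = (-3)² = 9)
X = ¼ (X = 1/4 = ¼ ≈ 0.25000)
o = -6 (o = -3*2 + 0 = -6 + 0 = -6)
b(m, J) = -23/4 (b(m, J) = -6 + ¼ = -23/4)
r(f(6))*b(3, 0) = 9*(-23/4) = -207/4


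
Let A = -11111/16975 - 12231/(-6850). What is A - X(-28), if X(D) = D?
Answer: 27098527/930230 ≈ 29.131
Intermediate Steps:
A = 1052087/930230 (A = -11111*1/16975 - 12231*(-1/6850) = -11111/16975 + 12231/6850 = 1052087/930230 ≈ 1.1310)
A - X(-28) = 1052087/930230 - 1*(-28) = 1052087/930230 + 28 = 27098527/930230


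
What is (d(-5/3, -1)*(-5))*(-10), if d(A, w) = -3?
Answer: -150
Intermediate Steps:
(d(-5/3, -1)*(-5))*(-10) = -3*(-5)*(-10) = 15*(-10) = -150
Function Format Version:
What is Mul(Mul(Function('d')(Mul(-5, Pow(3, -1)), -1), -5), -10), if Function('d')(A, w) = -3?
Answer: -150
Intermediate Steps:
Mul(Mul(Function('d')(Mul(-5, Pow(3, -1)), -1), -5), -10) = Mul(Mul(-3, -5), -10) = Mul(15, -10) = -150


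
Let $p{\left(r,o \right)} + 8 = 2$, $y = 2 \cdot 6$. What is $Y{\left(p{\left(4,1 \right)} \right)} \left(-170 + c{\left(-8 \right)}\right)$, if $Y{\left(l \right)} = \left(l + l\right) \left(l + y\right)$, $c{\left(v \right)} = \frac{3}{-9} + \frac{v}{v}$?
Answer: $12192$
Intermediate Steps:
$c{\left(v \right)} = \frac{2}{3}$ ($c{\left(v \right)} = 3 \left(- \frac{1}{9}\right) + 1 = - \frac{1}{3} + 1 = \frac{2}{3}$)
$y = 12$
$p{\left(r,o \right)} = -6$ ($p{\left(r,o \right)} = -8 + 2 = -6$)
$Y{\left(l \right)} = 2 l \left(12 + l\right)$ ($Y{\left(l \right)} = \left(l + l\right) \left(l + 12\right) = 2 l \left(12 + l\right)$)
$Y{\left(p{\left(4,1 \right)} \right)} \left(-170 + c{\left(-8 \right)}\right) = 2 \left(-6\right) \left(12 - 6\right) \left(-170 + \frac{2}{3}\right) = 2 \left(-6\right) 6 \left(- \frac{508}{3}\right) = \left(-72\right) \left(- \frac{508}{3}\right) = 12192$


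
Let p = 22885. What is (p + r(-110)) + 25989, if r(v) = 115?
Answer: 48989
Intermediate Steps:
(p + r(-110)) + 25989 = (22885 + 115) + 25989 = 23000 + 25989 = 48989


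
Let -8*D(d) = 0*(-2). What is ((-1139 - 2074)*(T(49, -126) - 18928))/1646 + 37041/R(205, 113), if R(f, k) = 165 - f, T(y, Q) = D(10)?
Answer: 1185828537/32920 ≈ 36022.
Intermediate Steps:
D(d) = 0 (D(d) = -0*(-2) = -1/8*0 = 0)
T(y, Q) = 0
((-1139 - 2074)*(T(49, -126) - 18928))/1646 + 37041/R(205, 113) = ((-1139 - 2074)*(0 - 18928))/1646 + 37041/(165 - 1*205) = -3213*(-18928)*(1/1646) + 37041/(165 - 205) = 60815664*(1/1646) + 37041/(-40) = 30407832/823 + 37041*(-1/40) = 30407832/823 - 37041/40 = 1185828537/32920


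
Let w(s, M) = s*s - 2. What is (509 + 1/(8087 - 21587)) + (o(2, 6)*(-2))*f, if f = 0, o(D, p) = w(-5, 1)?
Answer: 6871499/13500 ≈ 509.00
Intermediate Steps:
w(s, M) = -2 + s**2 (w(s, M) = s**2 - 2 = -2 + s**2)
o(D, p) = 23 (o(D, p) = -2 + (-5)**2 = -2 + 25 = 23)
(509 + 1/(8087 - 21587)) + (o(2, 6)*(-2))*f = (509 + 1/(8087 - 21587)) + (23*(-2))*0 = (509 + 1/(-13500)) - 46*0 = (509 - 1/13500) + 0 = 6871499/13500 + 0 = 6871499/13500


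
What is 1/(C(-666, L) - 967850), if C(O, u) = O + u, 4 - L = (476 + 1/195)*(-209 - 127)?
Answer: -65/52557328 ≈ -1.2367e-6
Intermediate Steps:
L = 10396212/65 (L = 4 - (476 + 1/195)*(-209 - 127) = 4 - (476 + 1/195)*(-336) = 4 - 92821*(-336)/195 = 4 - 1*(-10395952/65) = 4 + 10395952/65 = 10396212/65 ≈ 1.5994e+5)
1/(C(-666, L) - 967850) = 1/((-666 + 10396212/65) - 967850) = 1/(10352922/65 - 967850) = 1/(-52557328/65) = -65/52557328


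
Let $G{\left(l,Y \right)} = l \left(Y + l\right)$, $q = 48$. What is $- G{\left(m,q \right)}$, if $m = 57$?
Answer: $-5985$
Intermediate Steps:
$- G{\left(m,q \right)} = - 57 \left(48 + 57\right) = - 57 \cdot 105 = \left(-1\right) 5985 = -5985$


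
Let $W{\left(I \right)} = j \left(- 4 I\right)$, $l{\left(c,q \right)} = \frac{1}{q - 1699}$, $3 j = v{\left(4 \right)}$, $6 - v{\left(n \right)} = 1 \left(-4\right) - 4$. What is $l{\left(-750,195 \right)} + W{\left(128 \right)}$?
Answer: $- \frac{10780675}{4512} \approx -2389.3$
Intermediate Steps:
$v{\left(n \right)} = 14$ ($v{\left(n \right)} = 6 - \left(1 \left(-4\right) - 4\right) = 6 - \left(-4 - 4\right) = 6 - -8 = 6 + 8 = 14$)
$j = \frac{14}{3}$ ($j = \frac{1}{3} \cdot 14 = \frac{14}{3} \approx 4.6667$)
$l{\left(c,q \right)} = \frac{1}{-1699 + q}$
$W{\left(I \right)} = - \frac{56 I}{3}$ ($W{\left(I \right)} = \frac{14 \left(- 4 I\right)}{3} = - \frac{56 I}{3}$)
$l{\left(-750,195 \right)} + W{\left(128 \right)} = \frac{1}{-1699 + 195} - \frac{7168}{3} = \frac{1}{-1504} - \frac{7168}{3} = - \frac{1}{1504} - \frac{7168}{3} = - \frac{10780675}{4512}$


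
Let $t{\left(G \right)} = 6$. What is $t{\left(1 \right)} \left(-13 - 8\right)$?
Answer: $-126$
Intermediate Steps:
$t{\left(1 \right)} \left(-13 - 8\right) = 6 \left(-13 - 8\right) = 6 \left(-21\right) = -126$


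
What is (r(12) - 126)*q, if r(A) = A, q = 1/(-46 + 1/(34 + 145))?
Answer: 20406/8233 ≈ 2.4786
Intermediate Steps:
q = -179/8233 (q = 1/(-46 + 1/179) = 1/(-8233/179) = -179/8233 ≈ -0.021742)
(r(12) - 126)*q = (12 - 126)*(-179/8233) = -114*(-179/8233) = 20406/8233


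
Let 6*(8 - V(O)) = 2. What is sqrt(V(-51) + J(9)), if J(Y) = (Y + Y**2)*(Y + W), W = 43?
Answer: 7*sqrt(861)/3 ≈ 68.467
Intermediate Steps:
V(O) = 23/3 (V(O) = 8 - 1/6*2 = 8 - 1/3 = 23/3)
J(Y) = (43 + Y)*(Y + Y**2) (J(Y) = (Y + Y**2)*(Y + 43) = (Y + Y**2)*(43 + Y) = (43 + Y)*(Y + Y**2))
sqrt(V(-51) + J(9)) = sqrt(23/3 + 9*(43 + 9**2 + 44*9)) = sqrt(23/3 + 9*(43 + 81 + 396)) = sqrt(23/3 + 9*520) = sqrt(23/3 + 4680) = sqrt(14063/3) = 7*sqrt(861)/3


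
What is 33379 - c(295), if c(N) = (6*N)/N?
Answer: 33373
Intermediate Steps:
c(N) = 6
33379 - c(295) = 33379 - 1*6 = 33379 - 6 = 33373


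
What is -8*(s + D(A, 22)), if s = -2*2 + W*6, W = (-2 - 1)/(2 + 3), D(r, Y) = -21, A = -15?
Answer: 1144/5 ≈ 228.80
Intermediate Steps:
W = -⅗ (W = -3/5 = -3*⅕ = -⅗ ≈ -0.60000)
s = -38/5 (s = -2*2 - ⅗*6 = -4 - 18/5 = -38/5 ≈ -7.6000)
-8*(s + D(A, 22)) = -8*(-38/5 - 21) = -8*(-143/5) = 1144/5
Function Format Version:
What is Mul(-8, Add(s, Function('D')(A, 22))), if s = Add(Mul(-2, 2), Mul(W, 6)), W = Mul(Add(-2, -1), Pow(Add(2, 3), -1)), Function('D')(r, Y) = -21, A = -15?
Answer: Rational(1144, 5) ≈ 228.80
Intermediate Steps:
W = Rational(-3, 5) (W = Mul(-3, Pow(5, -1)) = Mul(-3, Rational(1, 5)) = Rational(-3, 5) ≈ -0.60000)
s = Rational(-38, 5) (s = Add(Mul(-2, 2), Mul(Rational(-3, 5), 6)) = Add(-4, Rational(-18, 5)) = Rational(-38, 5) ≈ -7.6000)
Mul(-8, Add(s, Function('D')(A, 22))) = Mul(-8, Add(Rational(-38, 5), -21)) = Mul(-8, Rational(-143, 5)) = Rational(1144, 5)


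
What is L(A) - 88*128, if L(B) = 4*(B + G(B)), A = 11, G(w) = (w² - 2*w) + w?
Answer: -10780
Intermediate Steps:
G(w) = w² - w
L(B) = 4*B + 4*B*(-1 + B) (L(B) = 4*(B + B*(-1 + B)) = 4*B + 4*B*(-1 + B))
L(A) - 88*128 = 4*11² - 88*128 = 4*121 - 11264 = 484 - 11264 = -10780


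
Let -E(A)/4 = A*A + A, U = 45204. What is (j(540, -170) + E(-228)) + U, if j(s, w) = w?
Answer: -161990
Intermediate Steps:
E(A) = -4*A - 4*A² (E(A) = -4*(A*A + A) = -4*(A² + A) = -4*(A + A²) = -4*A - 4*A²)
(j(540, -170) + E(-228)) + U = (-170 - 4*(-228)*(1 - 228)) + 45204 = (-170 - 4*(-228)*(-227)) + 45204 = (-170 - 207024) + 45204 = -207194 + 45204 = -161990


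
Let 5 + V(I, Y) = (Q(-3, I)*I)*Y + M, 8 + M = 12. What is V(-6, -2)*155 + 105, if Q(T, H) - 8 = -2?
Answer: 11110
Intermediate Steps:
M = 4 (M = -8 + 12 = 4)
Q(T, H) = 6 (Q(T, H) = 8 - 2 = 6)
V(I, Y) = -1 + 6*I*Y (V(I, Y) = -5 + ((6*I)*Y + 4) = -5 + (6*I*Y + 4) = -5 + (4 + 6*I*Y) = -1 + 6*I*Y)
V(-6, -2)*155 + 105 = (-1 + 6*(-6)*(-2))*155 + 105 = (-1 + 72)*155 + 105 = 71*155 + 105 = 11005 + 105 = 11110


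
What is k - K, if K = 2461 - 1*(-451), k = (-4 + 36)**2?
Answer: -1888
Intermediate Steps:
k = 1024 (k = 32**2 = 1024)
K = 2912 (K = 2461 + 451 = 2912)
k - K = 1024 - 1*2912 = 1024 - 2912 = -1888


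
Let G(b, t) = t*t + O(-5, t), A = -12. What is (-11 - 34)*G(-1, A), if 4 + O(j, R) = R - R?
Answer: -6300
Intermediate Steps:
O(j, R) = -4 (O(j, R) = -4 + (R - R) = -4 + 0 = -4)
G(b, t) = -4 + t**2 (G(b, t) = t*t - 4 = t**2 - 4 = -4 + t**2)
(-11 - 34)*G(-1, A) = (-11 - 34)*(-4 + (-12)**2) = -45*(-4 + 144) = -45*140 = -6300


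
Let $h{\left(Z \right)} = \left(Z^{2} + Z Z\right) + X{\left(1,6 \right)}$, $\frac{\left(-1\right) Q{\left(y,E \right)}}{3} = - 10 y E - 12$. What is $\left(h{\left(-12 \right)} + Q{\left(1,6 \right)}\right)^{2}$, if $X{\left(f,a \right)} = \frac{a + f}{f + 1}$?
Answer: $\frac{1030225}{4} \approx 2.5756 \cdot 10^{5}$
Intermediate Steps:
$X{\left(f,a \right)} = \frac{a + f}{1 + f}$
$Q{\left(y,E \right)} = 36 + 30 E y$ ($Q{\left(y,E \right)} = - 3 \left(- 10 y E - 12\right) = - 3 \left(- 10 E y - 12\right) = - 3 \left(-12 - 10 E y\right) = 36 + 30 E y$)
$h{\left(Z \right)} = \frac{7}{2} + 2 Z^{2}$ ($h{\left(Z \right)} = \left(Z^{2} + Z Z\right) + \frac{6 + 1}{1 + 1} = \left(Z^{2} + Z^{2}\right) + \frac{1}{2} \cdot 7 = 2 Z^{2} + \frac{1}{2} \cdot 7 = 2 Z^{2} + \frac{7}{2} = \frac{7}{2} + 2 Z^{2}$)
$\left(h{\left(-12 \right)} + Q{\left(1,6 \right)}\right)^{2} = \left(\left(\frac{7}{2} + 2 \left(-12\right)^{2}\right) + \left(36 + 30 \cdot 6 \cdot 1\right)\right)^{2} = \left(\left(\frac{7}{2} + 2 \cdot 144\right) + \left(36 + 180\right)\right)^{2} = \left(\left(\frac{7}{2} + 288\right) + 216\right)^{2} = \left(\frac{583}{2} + 216\right)^{2} = \left(\frac{1015}{2}\right)^{2} = \frac{1030225}{4}$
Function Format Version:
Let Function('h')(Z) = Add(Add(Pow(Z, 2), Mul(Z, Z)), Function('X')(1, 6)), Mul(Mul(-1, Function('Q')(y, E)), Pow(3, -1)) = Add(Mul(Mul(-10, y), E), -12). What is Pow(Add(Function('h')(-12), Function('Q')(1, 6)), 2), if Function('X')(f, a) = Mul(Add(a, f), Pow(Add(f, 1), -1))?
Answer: Rational(1030225, 4) ≈ 2.5756e+5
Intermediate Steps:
Function('X')(f, a) = Mul(Pow(Add(1, f), -1), Add(a, f)) (Function('X')(f, a) = Mul(Add(a, f), Pow(Add(1, f), -1)) = Mul(Pow(Add(1, f), -1), Add(a, f)))
Function('Q')(y, E) = Add(36, Mul(30, E, y)) (Function('Q')(y, E) = Mul(-3, Add(Mul(Mul(-10, y), E), -12)) = Mul(-3, Add(Mul(-10, E, y), -12)) = Mul(-3, Add(-12, Mul(-10, E, y))) = Add(36, Mul(30, E, y)))
Function('h')(Z) = Add(Rational(7, 2), Mul(2, Pow(Z, 2))) (Function('h')(Z) = Add(Add(Pow(Z, 2), Mul(Z, Z)), Mul(Pow(Add(1, 1), -1), Add(6, 1))) = Add(Add(Pow(Z, 2), Pow(Z, 2)), Mul(Pow(2, -1), 7)) = Add(Mul(2, Pow(Z, 2)), Mul(Rational(1, 2), 7)) = Add(Mul(2, Pow(Z, 2)), Rational(7, 2)) = Add(Rational(7, 2), Mul(2, Pow(Z, 2))))
Pow(Add(Function('h')(-12), Function('Q')(1, 6)), 2) = Pow(Add(Add(Rational(7, 2), Mul(2, Pow(-12, 2))), Add(36, Mul(30, 6, 1))), 2) = Pow(Add(Add(Rational(7, 2), Mul(2, 144)), Add(36, 180)), 2) = Pow(Add(Add(Rational(7, 2), 288), 216), 2) = Pow(Add(Rational(583, 2), 216), 2) = Pow(Rational(1015, 2), 2) = Rational(1030225, 4)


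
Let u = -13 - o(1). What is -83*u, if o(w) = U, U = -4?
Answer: 747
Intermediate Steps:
o(w) = -4
u = -9 (u = -13 - 1*(-4) = -13 + 4 = -9)
-83*u = -83*(-9) = 747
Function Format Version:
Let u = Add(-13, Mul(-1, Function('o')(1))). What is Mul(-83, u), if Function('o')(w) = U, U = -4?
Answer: 747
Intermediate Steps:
Function('o')(w) = -4
u = -9 (u = Add(-13, Mul(-1, -4)) = Add(-13, 4) = -9)
Mul(-83, u) = Mul(-83, -9) = 747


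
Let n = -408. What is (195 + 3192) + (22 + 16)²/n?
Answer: 345113/102 ≈ 3383.5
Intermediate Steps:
(195 + 3192) + (22 + 16)²/n = (195 + 3192) + (22 + 16)²/(-408) = 3387 + 38²*(-1/408) = 3387 + 1444*(-1/408) = 3387 - 361/102 = 345113/102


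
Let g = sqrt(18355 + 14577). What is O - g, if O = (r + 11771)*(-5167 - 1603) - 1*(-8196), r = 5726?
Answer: -118446494 - 2*sqrt(8233) ≈ -1.1845e+8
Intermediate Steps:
g = 2*sqrt(8233) (g = sqrt(32932) = 2*sqrt(8233) ≈ 181.47)
O = -118446494 (O = (5726 + 11771)*(-5167 - 1603) - 1*(-8196) = 17497*(-6770) + 8196 = -118454690 + 8196 = -118446494)
O - g = -118446494 - 2*sqrt(8233)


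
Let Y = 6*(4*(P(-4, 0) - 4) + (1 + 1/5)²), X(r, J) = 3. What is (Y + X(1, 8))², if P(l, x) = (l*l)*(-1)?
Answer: 137100681/625 ≈ 2.1936e+5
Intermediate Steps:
P(l, x) = -l² (P(l, x) = l²*(-1) = -l²)
Y = -11784/25 (Y = 6*(4*(-1*(-4)² - 4) + (1 + 1/5)²) = 6*(4*(-1*16 - 4) + (1 + ⅕)²) = 6*(4*(-16 - 4) + (6/5)²) = 6*(4*(-20) + 36/25) = 6*(-80 + 36/25) = 6*(-1964/25) = -11784/25 ≈ -471.36)
(Y + X(1, 8))² = (-11784/25 + 3)² = (-11709/25)² = 137100681/625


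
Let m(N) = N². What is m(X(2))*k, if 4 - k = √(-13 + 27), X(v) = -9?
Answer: 324 - 81*√14 ≈ 20.926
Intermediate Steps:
k = 4 - √14 (k = 4 - √(-13 + 27) = 4 - √14 ≈ 0.25834)
m(X(2))*k = (-9)²*(4 - √14) = 81*(4 - √14) = 324 - 81*√14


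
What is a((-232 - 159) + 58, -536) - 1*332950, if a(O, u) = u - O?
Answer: -333153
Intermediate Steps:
a((-232 - 159) + 58, -536) - 1*332950 = (-536 - ((-232 - 159) + 58)) - 1*332950 = (-536 - (-391 + 58)) - 332950 = (-536 - 1*(-333)) - 332950 = (-536 + 333) - 332950 = -203 - 332950 = -333153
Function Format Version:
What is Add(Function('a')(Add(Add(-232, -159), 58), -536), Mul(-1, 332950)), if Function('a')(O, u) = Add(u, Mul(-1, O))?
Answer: -333153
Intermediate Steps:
Add(Function('a')(Add(Add(-232, -159), 58), -536), Mul(-1, 332950)) = Add(Add(-536, Mul(-1, Add(Add(-232, -159), 58))), Mul(-1, 332950)) = Add(Add(-536, Mul(-1, Add(-391, 58))), -332950) = Add(Add(-536, Mul(-1, -333)), -332950) = Add(Add(-536, 333), -332950) = Add(-203, -332950) = -333153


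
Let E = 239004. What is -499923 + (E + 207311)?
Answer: -53608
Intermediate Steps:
-499923 + (E + 207311) = -499923 + (239004 + 207311) = -499923 + 446315 = -53608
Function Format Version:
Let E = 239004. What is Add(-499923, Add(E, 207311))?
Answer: -53608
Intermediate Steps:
Add(-499923, Add(E, 207311)) = Add(-499923, Add(239004, 207311)) = Add(-499923, 446315) = -53608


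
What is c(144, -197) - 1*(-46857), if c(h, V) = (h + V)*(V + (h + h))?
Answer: 42034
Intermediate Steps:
c(h, V) = (V + h)*(V + 2*h)
c(144, -197) - 1*(-46857) = ((-197)² + 2*144² + 3*(-197)*144) - 1*(-46857) = (38809 + 2*20736 - 85104) + 46857 = (38809 + 41472 - 85104) + 46857 = -4823 + 46857 = 42034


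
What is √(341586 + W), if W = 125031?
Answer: √466617 ≈ 683.09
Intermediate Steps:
√(341586 + W) = √(341586 + 125031) = √466617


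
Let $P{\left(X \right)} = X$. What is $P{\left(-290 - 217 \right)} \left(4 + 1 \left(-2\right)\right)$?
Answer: $-1014$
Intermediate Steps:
$P{\left(-290 - 217 \right)} \left(4 + 1 \left(-2\right)\right) = \left(-290 - 217\right) \left(4 + 1 \left(-2\right)\right) = - 507 \left(4 - 2\right) = \left(-507\right) 2 = -1014$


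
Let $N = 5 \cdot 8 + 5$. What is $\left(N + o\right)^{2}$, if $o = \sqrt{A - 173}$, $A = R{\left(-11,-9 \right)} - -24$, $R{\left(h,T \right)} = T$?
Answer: $\left(45 + i \sqrt{158}\right)^{2} \approx 1867.0 + 1131.3 i$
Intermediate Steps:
$A = 15$ ($A = -9 - -24 = -9 + 24 = 15$)
$o = i \sqrt{158}$ ($o = \sqrt{15 - 173} = \sqrt{-158} = i \sqrt{158} \approx 12.57 i$)
$N = 45$ ($N = 40 + 5 = 45$)
$\left(N + o\right)^{2} = \left(45 + i \sqrt{158}\right)^{2}$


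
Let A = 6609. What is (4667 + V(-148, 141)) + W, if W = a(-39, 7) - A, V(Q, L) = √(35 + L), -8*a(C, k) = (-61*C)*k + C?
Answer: -16075/4 + 4*√11 ≈ -4005.5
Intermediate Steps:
a(C, k) = -C/8 + 61*C*k/8 (a(C, k) = -((-61*C)*k + C)/8 = -(-61*C*k + C)/8 = -(C - 61*C*k)/8 = -C/8 + 61*C*k/8)
W = -34743/4 (W = (⅛)*(-39)*(-1 + 61*7) - 1*6609 = (⅛)*(-39)*(-1 + 427) - 6609 = (⅛)*(-39)*426 - 6609 = -8307/4 - 6609 = -34743/4 ≈ -8685.8)
(4667 + V(-148, 141)) + W = (4667 + √(35 + 141)) - 34743/4 = (4667 + √176) - 34743/4 = (4667 + 4*√11) - 34743/4 = -16075/4 + 4*√11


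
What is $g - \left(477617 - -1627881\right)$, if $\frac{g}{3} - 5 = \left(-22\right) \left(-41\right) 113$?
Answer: $-1799705$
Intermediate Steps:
$g = 305793$ ($g = 15 + 3 \left(-22\right) \left(-41\right) 113 = 15 + 3 \cdot 902 \cdot 113 = 15 + 3 \cdot 101926 = 15 + 305778 = 305793$)
$g - \left(477617 - -1627881\right) = 305793 - \left(477617 - -1627881\right) = 305793 - \left(477617 + 1627881\right) = 305793 - 2105498 = -1799705$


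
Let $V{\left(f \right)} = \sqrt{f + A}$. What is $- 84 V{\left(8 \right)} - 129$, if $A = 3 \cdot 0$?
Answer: $-129 - 168 \sqrt{2} \approx -366.59$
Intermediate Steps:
$A = 0$
$V{\left(f \right)} = \sqrt{f}$ ($V{\left(f \right)} = \sqrt{f + 0} = \sqrt{f}$)
$- 84 V{\left(8 \right)} - 129 = - 84 \sqrt{8} - 129 = - 84 \cdot 2 \sqrt{2} - 129 = - 168 \sqrt{2} - 129 = -129 - 168 \sqrt{2}$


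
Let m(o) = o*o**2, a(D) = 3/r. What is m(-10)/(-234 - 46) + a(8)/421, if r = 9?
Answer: 31582/8841 ≈ 3.5722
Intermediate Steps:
a(D) = 1/3 (a(D) = 3/9 = 3*(1/9) = 1/3)
m(o) = o**3
m(-10)/(-234 - 46) + a(8)/421 = (-10)**3/(-234 - 46) + (1/3)/421 = -1000/(-280) + (1/3)*(1/421) = -1000*(-1/280) + 1/1263 = 25/7 + 1/1263 = 31582/8841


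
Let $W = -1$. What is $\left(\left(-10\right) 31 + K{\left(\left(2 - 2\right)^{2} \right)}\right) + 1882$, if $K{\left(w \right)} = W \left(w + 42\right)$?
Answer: $1530$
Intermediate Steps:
$K{\left(w \right)} = -42 - w$ ($K{\left(w \right)} = - (w + 42) = - (42 + w) = -42 - w$)
$\left(\left(-10\right) 31 + K{\left(\left(2 - 2\right)^{2} \right)}\right) + 1882 = \left(\left(-10\right) 31 - \left(42 + \left(2 - 2\right)^{2}\right)\right) + 1882 = \left(-310 - 42\right) + 1882 = -352 + 1882 = 1530$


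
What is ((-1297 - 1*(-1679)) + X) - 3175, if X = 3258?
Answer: 465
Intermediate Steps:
((-1297 - 1*(-1679)) + X) - 3175 = ((-1297 - 1*(-1679)) + 3258) - 3175 = ((-1297 + 1679) + 3258) - 3175 = (382 + 3258) - 3175 = 3640 - 3175 = 465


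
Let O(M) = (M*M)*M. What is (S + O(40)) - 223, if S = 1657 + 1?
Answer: 65435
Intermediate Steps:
S = 1658
O(M) = M³ (O(M) = M²*M = M³)
(S + O(40)) - 223 = (1658 + 40³) - 223 = (1658 + 64000) - 223 = 65658 - 223 = 65435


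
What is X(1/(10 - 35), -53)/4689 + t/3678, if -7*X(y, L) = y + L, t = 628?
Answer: 28899896/167670825 ≈ 0.17236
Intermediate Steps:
X(y, L) = -L/7 - y/7 (X(y, L) = -(y + L)/7 = -(L + y)/7 = -L/7 - y/7)
X(1/(10 - 35), -53)/4689 + t/3678 = (-1/7*(-53) - 1/(7*(10 - 35)))/4689 + 628/3678 = (53/7 - 1/7/(-25))*(1/4689) + 628*(1/3678) = (53/7 - 1/7*(-1/25))*(1/4689) + 314/1839 = (53/7 + 1/175)*(1/4689) + 314/1839 = (1326/175)*(1/4689) + 314/1839 = 442/273525 + 314/1839 = 28899896/167670825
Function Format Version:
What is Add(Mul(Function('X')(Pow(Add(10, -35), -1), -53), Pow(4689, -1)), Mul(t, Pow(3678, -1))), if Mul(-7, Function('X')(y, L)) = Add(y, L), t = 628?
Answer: Rational(28899896, 167670825) ≈ 0.17236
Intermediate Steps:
Function('X')(y, L) = Add(Mul(Rational(-1, 7), L), Mul(Rational(-1, 7), y)) (Function('X')(y, L) = Mul(Rational(-1, 7), Add(y, L)) = Mul(Rational(-1, 7), Add(L, y)) = Add(Mul(Rational(-1, 7), L), Mul(Rational(-1, 7), y)))
Add(Mul(Function('X')(Pow(Add(10, -35), -1), -53), Pow(4689, -1)), Mul(t, Pow(3678, -1))) = Add(Mul(Add(Mul(Rational(-1, 7), -53), Mul(Rational(-1, 7), Pow(Add(10, -35), -1))), Pow(4689, -1)), Mul(628, Pow(3678, -1))) = Add(Mul(Add(Rational(53, 7), Mul(Rational(-1, 7), Pow(-25, -1))), Rational(1, 4689)), Mul(628, Rational(1, 3678))) = Add(Mul(Add(Rational(53, 7), Mul(Rational(-1, 7), Rational(-1, 25))), Rational(1, 4689)), Rational(314, 1839)) = Add(Mul(Add(Rational(53, 7), Rational(1, 175)), Rational(1, 4689)), Rational(314, 1839)) = Add(Mul(Rational(1326, 175), Rational(1, 4689)), Rational(314, 1839)) = Add(Rational(442, 273525), Rational(314, 1839)) = Rational(28899896, 167670825)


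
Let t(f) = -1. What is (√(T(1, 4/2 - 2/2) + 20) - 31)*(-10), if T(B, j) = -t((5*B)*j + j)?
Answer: 310 - 10*√21 ≈ 264.17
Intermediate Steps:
T(B, j) = 1 (T(B, j) = -1*(-1) = 1)
(√(T(1, 4/2 - 2/2) + 20) - 31)*(-10) = (√(1 + 20) - 31)*(-10) = (√21 - 31)*(-10) = (-31 + √21)*(-10) = 310 - 10*√21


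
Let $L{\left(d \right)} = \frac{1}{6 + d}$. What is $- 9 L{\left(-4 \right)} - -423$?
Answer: $\frac{837}{2} \approx 418.5$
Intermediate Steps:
$- 9 L{\left(-4 \right)} - -423 = - \frac{9}{6 - 4} - -423 = - \frac{9}{2} + 423 = \frac{837}{2}$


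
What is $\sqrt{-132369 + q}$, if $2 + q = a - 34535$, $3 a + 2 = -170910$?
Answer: $\frac{i \sqrt{2014890}}{3} \approx 473.16 i$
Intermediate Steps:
$a = - \frac{170912}{3}$ ($a = - \frac{2}{3} + \frac{1}{3} \left(-170910\right) = - \frac{2}{3} - 56970 = - \frac{170912}{3} \approx -56971.0$)
$q = - \frac{274523}{3}$ ($q = -2 - \frac{274517}{3} = - \frac{274523}{3} \approx -91508.0$)
$\sqrt{-132369 + q} = \sqrt{-132369 - \frac{274523}{3}} = \sqrt{- \frac{671630}{3}} = \frac{i \sqrt{2014890}}{3}$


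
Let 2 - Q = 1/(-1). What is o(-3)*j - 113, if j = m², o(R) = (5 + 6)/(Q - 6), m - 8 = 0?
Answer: -1043/3 ≈ -347.67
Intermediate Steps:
m = 8 (m = 8 + 0 = 8)
Q = 3 (Q = 2 - 1/(-1) = 2 - 1*(-1) = 2 + 1 = 3)
o(R) = -11/3 (o(R) = (5 + 6)/(3 - 6) = 11/(-3) = 11*(-⅓) = -11/3)
j = 64 (j = 8² = 64)
o(-3)*j - 113 = -11/3*64 - 113 = -704/3 - 113 = -1043/3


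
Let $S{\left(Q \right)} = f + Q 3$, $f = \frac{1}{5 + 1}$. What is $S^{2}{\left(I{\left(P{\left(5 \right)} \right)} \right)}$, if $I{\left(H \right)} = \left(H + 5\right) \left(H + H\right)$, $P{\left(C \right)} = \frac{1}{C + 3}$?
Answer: $\frac{148225}{9216} \approx 16.083$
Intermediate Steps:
$P{\left(C \right)} = \frac{1}{3 + C}$
$f = \frac{1}{6} \approx 0.16667$
$I{\left(H \right)} = 2 H \left(5 + H\right)$ ($I{\left(H \right)} = \left(5 + H\right) 2 H = 2 H \left(5 + H\right)$)
$S{\left(Q \right)} = \frac{1}{6} + 3 Q$ ($S{\left(Q \right)} = \frac{1}{6} + Q 3 = \frac{1}{6} + 3 Q$)
$S^{2}{\left(I{\left(P{\left(5 \right)} \right)} \right)} = \left(\frac{1}{6} + 3 \frac{2 \left(5 + \frac{1}{3 + 5}\right)}{3 + 5}\right)^{2} = \left(\frac{1}{6} + 3 \frac{2 \left(5 + \frac{1}{8}\right)}{8}\right)^{2} = \left(\frac{1}{6} + 3 \cdot 2 \cdot \frac{1}{8} \left(5 + \frac{1}{8}\right)\right)^{2} = \left(\frac{1}{6} + 3 \cdot 2 \cdot \frac{1}{8} \cdot \frac{41}{8}\right)^{2} = \left(\frac{1}{6} + 3 \cdot \frac{41}{32}\right)^{2} = \left(\frac{1}{6} + \frac{123}{32}\right)^{2} = \left(\frac{385}{96}\right)^{2} = \frac{148225}{9216}$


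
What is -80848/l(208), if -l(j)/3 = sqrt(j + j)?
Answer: 10106*sqrt(26)/39 ≈ 1321.3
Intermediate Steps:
l(j) = -3*sqrt(2)*sqrt(j) (l(j) = -3*sqrt(j + j) = -3*sqrt(2)*sqrt(j))
-80848/l(208) = -80848*(-sqrt(26)/312) = -(-10106)*sqrt(26)/39 = 10106*sqrt(26)/39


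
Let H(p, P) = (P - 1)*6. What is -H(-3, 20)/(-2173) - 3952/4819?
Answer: -8038330/10471687 ≈ -0.76762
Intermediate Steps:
H(p, P) = -6 + 6*P (H(p, P) = (-1 + P)*6 = -6 + 6*P)
-H(-3, 20)/(-2173) - 3952/4819 = -(-6 + 6*20)/(-2173) - 3952/4819 = -(-6 + 120)*(-1/2173) - 3952*1/4819 = -1*114*(-1/2173) - 3952/4819 = -114*(-1/2173) - 3952/4819 = 114/2173 - 3952/4819 = -8038330/10471687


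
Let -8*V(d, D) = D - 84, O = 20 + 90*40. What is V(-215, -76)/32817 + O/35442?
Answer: 19917730/193850019 ≈ 0.10275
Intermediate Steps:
O = 3620 (O = 20 + 3600 = 3620)
V(d, D) = 21/2 - D/8 (V(d, D) = -(D - 84)/8 = -(-84 + D)/8 = 21/2 - D/8)
V(-215, -76)/32817 + O/35442 = (21/2 - 1/8*(-76))/32817 + 3620/35442 = (21/2 + 19/2)*(1/32817) + 3620*(1/35442) = 20*(1/32817) + 1810/17721 = 20/32817 + 1810/17721 = 19917730/193850019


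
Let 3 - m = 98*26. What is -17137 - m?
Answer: -14592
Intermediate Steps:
m = -2545 (m = 3 - 98*26 = 3 - 1*2548 = 3 - 2548 = -2545)
-17137 - m = -17137 - 1*(-2545) = -17137 + 2545 = -14592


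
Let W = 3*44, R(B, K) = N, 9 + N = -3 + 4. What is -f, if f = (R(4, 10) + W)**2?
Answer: -15376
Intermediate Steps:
N = -8 (N = -9 + (-3 + 4) = -9 + 1 = -8)
R(B, K) = -8
W = 132
f = 15376 (f = (-8 + 132)**2 = 124**2 = 15376)
-f = -1*15376 = -15376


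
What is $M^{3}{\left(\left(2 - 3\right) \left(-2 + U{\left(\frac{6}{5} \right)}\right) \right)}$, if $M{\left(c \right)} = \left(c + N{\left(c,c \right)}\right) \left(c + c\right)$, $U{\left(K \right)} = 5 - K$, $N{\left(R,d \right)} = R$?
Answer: $\frac{34012224}{15625} \approx 2176.8$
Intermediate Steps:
$M{\left(c \right)} = 4 c^{2}$ ($M{\left(c \right)} = \left(c + c\right) \left(c + c\right) = 2 c 2 c = 4 c^{2}$)
$M^{3}{\left(\left(2 - 3\right) \left(-2 + U{\left(\frac{6}{5} \right)}\right) \right)} = \left(4 \left(\left(2 - 3\right) \left(-2 + \left(5 - \frac{6}{5}\right)\right)\right)^{2}\right)^{3} = \left(4 \left(- (-2 + \left(5 - 6 \cdot \frac{1}{5}\right))\right)^{2}\right)^{3} = \left(4 \left(- (-2 + \left(5 - \frac{6}{5}\right))\right)^{2}\right)^{3} = \left(4 \left(- (-2 + \frac{19}{5})\right)^{2}\right)^{3} = \left(4 \left(\left(-1\right) \frac{9}{5}\right)^{2}\right)^{3} = \left(4 \left(- \frac{9}{5}\right)^{2}\right)^{3} = \left(4 \cdot \frac{81}{25}\right)^{3} = \left(\frac{324}{25}\right)^{3} = \frac{34012224}{15625}$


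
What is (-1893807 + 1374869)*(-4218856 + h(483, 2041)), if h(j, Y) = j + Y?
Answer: 2188014895416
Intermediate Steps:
h(j, Y) = Y + j
(-1893807 + 1374869)*(-4218856 + h(483, 2041)) = (-1893807 + 1374869)*(-4218856 + (2041 + 483)) = -518938*(-4218856 + 2524) = -518938*(-4216332) = 2188014895416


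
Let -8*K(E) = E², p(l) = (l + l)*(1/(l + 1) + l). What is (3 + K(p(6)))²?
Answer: 1097928225/2401 ≈ 4.5728e+5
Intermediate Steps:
p(l) = 2*l*(l + 1/(1 + l)) (p(l) = (2*l)*(1/(1 + l) + l) = (2*l)*(l + 1/(1 + l)) = 2*l*(l + 1/(1 + l)))
K(E) = -E²/8
(3 + K(p(6)))² = (3 - 144*(1 + 6 + 6²)²/(1 + 6)²/8)² = (3 - 144*(1 + 6 + 36)²/49/8)² = (3 - (2*6*(⅐)*43)²/8)² = (3 - (516/7)²/8)² = (3 - ⅛*266256/49)² = (3 - 33282/49)² = (-33135/49)² = 1097928225/2401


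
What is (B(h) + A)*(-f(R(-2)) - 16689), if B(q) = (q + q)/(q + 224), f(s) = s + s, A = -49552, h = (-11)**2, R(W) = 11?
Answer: 285677853778/345 ≈ 8.2805e+8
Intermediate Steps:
h = 121
f(s) = 2*s
B(q) = 2*q/(224 + q) (B(q) = (2*q)/(224 + q) = 2*q/(224 + q))
(B(h) + A)*(-f(R(-2)) - 16689) = (2*121/(224 + 121) - 49552)*(-2*11 - 16689) = (2*121/345 - 49552)*(-1*22 - 16689) = (2*121*(1/345) - 49552)*(-22 - 16689) = (242/345 - 49552)*(-16711) = -17095198/345*(-16711) = 285677853778/345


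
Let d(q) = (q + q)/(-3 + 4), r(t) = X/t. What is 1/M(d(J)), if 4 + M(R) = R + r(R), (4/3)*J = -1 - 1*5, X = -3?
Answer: -3/38 ≈ -0.078947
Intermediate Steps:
J = -9/2 (J = 3*(-1 - 1*5)/4 = 3*(-1 - 5)/4 = (¾)*(-6) = -9/2 ≈ -4.5000)
r(t) = -3/t
d(q) = 2*q (d(q) = (2*q)/1 = (2*q)*1 = 2*q)
M(R) = -4 + R - 3/R (M(R) = -4 + (R - 3/R) = -4 + R - 3/R)
1/M(d(J)) = 1/(-4 + 2*(-9/2) - 3/(2*(-9/2))) = 1/(-4 - 9 - 3/(-9)) = 1/(-4 - 9 - 3*(-⅑)) = 1/(-4 - 9 + ⅓) = 1/(-38/3) = -3/38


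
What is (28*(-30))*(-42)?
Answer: 35280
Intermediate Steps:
(28*(-30))*(-42) = -840*(-42) = 35280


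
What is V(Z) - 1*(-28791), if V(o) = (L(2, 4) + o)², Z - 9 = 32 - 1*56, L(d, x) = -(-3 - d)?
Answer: 28891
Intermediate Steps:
L(d, x) = 3 + d
Z = -15 (Z = 9 + (32 - 1*56) = 9 + (32 - 56) = 9 - 24 = -15)
V(o) = (5 + o)² (V(o) = ((3 + 2) + o)² = (5 + o)²)
V(Z) - 1*(-28791) = (5 - 15)² - 1*(-28791) = (-10)² + 28791 = 100 + 28791 = 28891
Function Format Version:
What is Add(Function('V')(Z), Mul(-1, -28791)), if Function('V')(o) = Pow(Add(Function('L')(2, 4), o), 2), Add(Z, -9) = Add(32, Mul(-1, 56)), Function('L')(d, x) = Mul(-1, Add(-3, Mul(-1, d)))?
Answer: 28891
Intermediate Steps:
Function('L')(d, x) = Add(3, d)
Z = -15 (Z = Add(9, Add(32, Mul(-1, 56))) = Add(9, Add(32, -56)) = Add(9, -24) = -15)
Function('V')(o) = Pow(Add(5, o), 2) (Function('V')(o) = Pow(Add(Add(3, 2), o), 2) = Pow(Add(5, o), 2))
Add(Function('V')(Z), Mul(-1, -28791)) = Add(Pow(Add(5, -15), 2), Mul(-1, -28791)) = Add(Pow(-10, 2), 28791) = Add(100, 28791) = 28891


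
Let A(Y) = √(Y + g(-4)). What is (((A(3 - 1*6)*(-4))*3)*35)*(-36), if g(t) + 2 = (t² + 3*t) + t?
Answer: 15120*I*√5 ≈ 33809.0*I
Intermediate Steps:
g(t) = -2 + t² + 4*t (g(t) = -2 + ((t² + 3*t) + t) = -2 + (t² + 4*t) = -2 + t² + 4*t)
A(Y) = √(-2 + Y) (A(Y) = √(Y + (-2 + (-4)² + 4*(-4))) = √(Y + (-2 + 16 - 16)) = √(Y - 2) = √(-2 + Y))
(((A(3 - 1*6)*(-4))*3)*35)*(-36) = (((√(-2 + (3 - 1*6))*(-4))*3)*35)*(-36) = (((√(-2 + (3 - 6))*(-4))*3)*35)*(-36) = (((√(-2 - 3)*(-4))*3)*35)*(-36) = (((√(-5)*(-4))*3)*35)*(-36) = ((((I*√5)*(-4))*3)*35)*(-36) = ((-4*I*√5*3)*35)*(-36) = (-12*I*√5*35)*(-36) = -420*I*√5*(-36) = 15120*I*√5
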